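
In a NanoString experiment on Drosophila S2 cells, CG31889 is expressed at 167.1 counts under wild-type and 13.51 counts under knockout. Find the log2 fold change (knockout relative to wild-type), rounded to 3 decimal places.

-3.629

Fold change = 13.51 / 167.1 = 0.0808
log2(0.0808) = -3.6286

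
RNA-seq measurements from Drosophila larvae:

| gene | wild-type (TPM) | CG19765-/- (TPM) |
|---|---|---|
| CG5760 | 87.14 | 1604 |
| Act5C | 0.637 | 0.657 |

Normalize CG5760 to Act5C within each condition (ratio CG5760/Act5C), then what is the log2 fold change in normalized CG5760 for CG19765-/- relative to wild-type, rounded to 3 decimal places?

CG5760/Act5C (wild-type) = 87.14 / 0.637 = 136.8
CG5760/Act5C (CG19765-/-) = 1604 / 0.657 = 2441.4
Fold change = 2441.4 / 136.8 = 17.8468
log2(17.8468) = 4.1576

4.158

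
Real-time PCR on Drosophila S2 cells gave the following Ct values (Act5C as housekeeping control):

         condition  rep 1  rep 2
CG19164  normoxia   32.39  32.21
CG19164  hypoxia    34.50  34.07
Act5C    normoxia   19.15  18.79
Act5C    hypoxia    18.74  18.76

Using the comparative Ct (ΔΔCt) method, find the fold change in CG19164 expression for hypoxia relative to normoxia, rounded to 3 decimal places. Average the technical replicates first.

0.217

Mean Ct: CG19164 normoxia 32.300; CG19164 hypoxia 34.285; Act5C normoxia 18.970; Act5C hypoxia 18.750
ΔCt(normoxia) = 32.300 − 18.970 = 13.330
ΔCt(hypoxia) = 34.285 − 18.750 = 15.535
ΔΔCt = 15.535 − 13.330 = 2.205
Fold change = 2^(−2.205) = 0.2169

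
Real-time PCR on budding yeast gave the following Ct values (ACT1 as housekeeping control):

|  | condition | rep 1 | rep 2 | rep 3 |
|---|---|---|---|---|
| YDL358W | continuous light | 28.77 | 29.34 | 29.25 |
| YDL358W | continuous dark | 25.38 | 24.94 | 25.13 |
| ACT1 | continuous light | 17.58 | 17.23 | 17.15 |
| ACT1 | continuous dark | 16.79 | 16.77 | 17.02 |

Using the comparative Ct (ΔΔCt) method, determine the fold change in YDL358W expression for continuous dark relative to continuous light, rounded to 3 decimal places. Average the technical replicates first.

Mean Ct: YDL358W continuous light 29.120; YDL358W continuous dark 25.150; ACT1 continuous light 17.320; ACT1 continuous dark 16.860
ΔCt(continuous light) = 29.120 − 17.320 = 11.800
ΔCt(continuous dark) = 25.150 − 16.860 = 8.290
ΔΔCt = 8.290 − 11.800 = -3.510
Fold change = 2^(−(-3.510)) = 2^3.510 = 11.3924

11.392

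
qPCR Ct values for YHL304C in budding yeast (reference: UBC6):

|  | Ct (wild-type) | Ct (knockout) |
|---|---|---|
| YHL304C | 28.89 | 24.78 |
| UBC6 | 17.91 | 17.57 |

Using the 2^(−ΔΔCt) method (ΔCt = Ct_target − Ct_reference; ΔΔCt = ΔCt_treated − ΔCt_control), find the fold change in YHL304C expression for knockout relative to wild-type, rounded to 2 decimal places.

ΔCt(wild-type) = 28.890 − 17.910 = 10.980
ΔCt(knockout) = 24.780 − 17.570 = 7.210
ΔΔCt = 7.210 − 10.980 = -3.770
Fold change = 2^(−(-3.770)) = 2^3.770 = 13.642

13.64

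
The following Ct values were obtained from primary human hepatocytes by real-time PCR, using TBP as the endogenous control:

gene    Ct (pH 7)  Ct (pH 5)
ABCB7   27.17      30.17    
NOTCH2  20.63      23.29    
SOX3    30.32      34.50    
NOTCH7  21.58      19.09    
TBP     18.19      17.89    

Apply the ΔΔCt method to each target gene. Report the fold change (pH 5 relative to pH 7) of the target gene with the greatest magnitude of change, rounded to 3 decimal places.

0.045

ABCB7: ΔΔCt = (30.17−17.89) − (27.17−18.19) = 12.28 − 8.98 = 3.30; fold change = 2^-3.30 = 0.102
NOTCH2: ΔΔCt = (23.29−17.89) − (20.63−18.19) = 5.40 − 2.44 = 2.96; fold change = 2^-2.96 = 0.129
SOX3: ΔΔCt = (34.50−17.89) − (30.32−18.19) = 16.61 − 12.13 = 4.48; fold change = 2^-4.48 = 0.045
NOTCH7: ΔΔCt = (19.09−17.89) − (21.58−18.19) = 1.20 − 3.39 = -2.19; fold change = 2^2.19 = 4.563
SOX3 has the largest |ΔΔCt| = 4.48.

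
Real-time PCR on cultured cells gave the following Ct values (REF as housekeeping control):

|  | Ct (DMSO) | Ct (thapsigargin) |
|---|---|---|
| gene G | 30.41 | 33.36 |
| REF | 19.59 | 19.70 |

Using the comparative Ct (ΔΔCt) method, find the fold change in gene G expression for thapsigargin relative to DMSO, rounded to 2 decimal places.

ΔCt(DMSO) = 30.410 − 19.590 = 10.820
ΔCt(thapsigargin) = 33.360 − 19.700 = 13.660
ΔΔCt = 13.660 − 10.820 = 2.840
Fold change = 2^(−2.840) = 0.140

0.14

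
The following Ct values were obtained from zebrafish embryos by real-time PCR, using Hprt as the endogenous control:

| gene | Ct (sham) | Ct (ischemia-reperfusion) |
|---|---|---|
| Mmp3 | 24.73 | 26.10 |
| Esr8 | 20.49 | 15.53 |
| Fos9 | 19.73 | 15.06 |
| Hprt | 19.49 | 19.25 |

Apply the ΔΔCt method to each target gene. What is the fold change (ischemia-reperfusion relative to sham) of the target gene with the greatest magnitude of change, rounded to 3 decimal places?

26.355

Mmp3: ΔΔCt = (26.10−19.25) − (24.73−19.49) = 6.85 − 5.24 = 1.61; fold change = 2^-1.61 = 0.328
Esr8: ΔΔCt = (15.53−19.25) − (20.49−19.49) = -3.72 − 1.00 = -4.72; fold change = 2^4.72 = 26.355
Fos9: ΔΔCt = (15.06−19.25) − (19.73−19.49) = -4.19 − 0.24 = -4.43; fold change = 2^4.43 = 21.556
Esr8 has the largest |ΔΔCt| = 4.72.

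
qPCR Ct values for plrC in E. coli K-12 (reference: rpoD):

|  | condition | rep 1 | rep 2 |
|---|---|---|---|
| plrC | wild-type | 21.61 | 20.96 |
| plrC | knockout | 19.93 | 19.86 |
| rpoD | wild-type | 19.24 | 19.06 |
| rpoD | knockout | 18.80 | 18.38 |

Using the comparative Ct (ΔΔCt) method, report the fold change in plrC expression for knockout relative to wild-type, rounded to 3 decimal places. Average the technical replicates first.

Mean Ct: plrC wild-type 21.285; plrC knockout 19.895; rpoD wild-type 19.150; rpoD knockout 18.590
ΔCt(wild-type) = 21.285 − 19.150 = 2.135
ΔCt(knockout) = 19.895 − 18.590 = 1.305
ΔΔCt = 1.305 − 2.135 = -0.830
Fold change = 2^(−(-0.830)) = 2^0.830 = 1.7777

1.778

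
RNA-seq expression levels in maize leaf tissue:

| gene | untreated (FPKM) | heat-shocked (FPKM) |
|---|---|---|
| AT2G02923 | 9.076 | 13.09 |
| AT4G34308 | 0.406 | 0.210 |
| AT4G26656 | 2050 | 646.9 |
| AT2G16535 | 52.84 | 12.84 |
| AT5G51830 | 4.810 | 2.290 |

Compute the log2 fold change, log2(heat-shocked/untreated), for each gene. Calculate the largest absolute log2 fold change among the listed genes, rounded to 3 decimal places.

log2(13.09/9.076) = 0.528  (AT2G02923)
log2(0.210/0.406) = -0.951  (AT4G34308)
log2(646.9/2050) = -1.664  (AT4G26656)
log2(12.84/52.84) = -2.041  (AT2G16535)
log2(2.290/4.810) = -1.071  (AT5G51830)
The largest magnitude belongs to AT2G16535.

2.041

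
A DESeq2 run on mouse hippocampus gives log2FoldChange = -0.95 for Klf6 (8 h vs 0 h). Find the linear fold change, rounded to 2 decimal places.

0.52

Fold change = 2^(-0.95) = 0.518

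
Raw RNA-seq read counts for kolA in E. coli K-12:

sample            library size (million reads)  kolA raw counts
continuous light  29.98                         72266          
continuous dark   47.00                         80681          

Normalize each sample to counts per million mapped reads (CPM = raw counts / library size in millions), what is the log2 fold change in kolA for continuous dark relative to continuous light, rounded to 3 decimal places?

-0.490

CPM(continuous light) = 72266 / 29.98 = 2410.4736
CPM(continuous dark) = 80681 / 47.00 = 1716.6170
Fold change = 1716.6170 / 2410.4736 = 0.71215
log2(0.71215) = -0.4897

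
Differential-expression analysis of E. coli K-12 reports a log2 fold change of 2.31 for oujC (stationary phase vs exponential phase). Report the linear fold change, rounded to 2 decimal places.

4.96

Fold change = 2^(2.31) = 4.959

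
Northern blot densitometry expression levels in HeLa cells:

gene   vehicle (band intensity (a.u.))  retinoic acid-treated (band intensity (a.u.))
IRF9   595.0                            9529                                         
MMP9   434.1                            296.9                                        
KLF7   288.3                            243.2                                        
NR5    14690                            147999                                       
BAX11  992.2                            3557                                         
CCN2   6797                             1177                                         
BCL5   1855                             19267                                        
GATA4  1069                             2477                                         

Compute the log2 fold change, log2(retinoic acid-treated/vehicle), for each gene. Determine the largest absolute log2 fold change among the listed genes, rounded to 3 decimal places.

4.001

log2(9529/595.0) = 4.001  (IRF9)
log2(296.9/434.1) = -0.548  (MMP9)
log2(243.2/288.3) = -0.245  (KLF7)
log2(147999/14690) = 3.333  (NR5)
log2(3557/992.2) = 1.842  (BAX11)
log2(1177/6797) = -2.530  (CCN2)
log2(19267/1855) = 3.377  (BCL5)
log2(2477/1069) = 1.212  (GATA4)
The largest magnitude belongs to IRF9.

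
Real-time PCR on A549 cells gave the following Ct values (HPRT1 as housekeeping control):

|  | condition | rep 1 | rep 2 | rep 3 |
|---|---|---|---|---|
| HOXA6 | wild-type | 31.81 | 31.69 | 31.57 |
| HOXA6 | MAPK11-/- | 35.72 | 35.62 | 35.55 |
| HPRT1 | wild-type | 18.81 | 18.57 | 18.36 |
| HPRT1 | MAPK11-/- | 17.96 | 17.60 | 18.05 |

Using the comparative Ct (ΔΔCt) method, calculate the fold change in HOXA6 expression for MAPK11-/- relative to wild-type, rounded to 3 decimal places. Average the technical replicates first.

Mean Ct: HOXA6 wild-type 31.690; HOXA6 MAPK11-/- 35.630; HPRT1 wild-type 18.580; HPRT1 MAPK11-/- 17.870
ΔCt(wild-type) = 31.690 − 18.580 = 13.110
ΔCt(MAPK11-/-) = 35.630 − 17.870 = 17.760
ΔΔCt = 17.760 − 13.110 = 4.650
Fold change = 2^(−4.650) = 0.0398

0.040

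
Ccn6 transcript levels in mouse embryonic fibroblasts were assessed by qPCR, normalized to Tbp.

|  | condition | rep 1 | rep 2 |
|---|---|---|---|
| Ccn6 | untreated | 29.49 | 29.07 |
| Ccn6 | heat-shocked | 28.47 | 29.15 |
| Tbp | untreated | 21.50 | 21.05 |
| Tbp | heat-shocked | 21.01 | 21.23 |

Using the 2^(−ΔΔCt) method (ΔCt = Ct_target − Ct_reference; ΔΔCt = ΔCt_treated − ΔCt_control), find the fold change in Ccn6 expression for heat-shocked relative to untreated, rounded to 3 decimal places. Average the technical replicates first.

Mean Ct: Ccn6 untreated 29.280; Ccn6 heat-shocked 28.810; Tbp untreated 21.275; Tbp heat-shocked 21.120
ΔCt(untreated) = 29.280 − 21.275 = 8.005
ΔCt(heat-shocked) = 28.810 − 21.120 = 7.690
ΔΔCt = 7.690 − 8.005 = -0.315
Fold change = 2^(−(-0.315)) = 2^0.315 = 1.2440

1.244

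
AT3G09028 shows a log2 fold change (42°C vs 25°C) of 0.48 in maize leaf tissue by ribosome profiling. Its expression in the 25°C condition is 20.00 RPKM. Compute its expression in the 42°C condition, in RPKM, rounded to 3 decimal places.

Fold change = 2^(0.48) = 1.3947
42°C expression = 20.00 × 1.3947 = 27.895

27.895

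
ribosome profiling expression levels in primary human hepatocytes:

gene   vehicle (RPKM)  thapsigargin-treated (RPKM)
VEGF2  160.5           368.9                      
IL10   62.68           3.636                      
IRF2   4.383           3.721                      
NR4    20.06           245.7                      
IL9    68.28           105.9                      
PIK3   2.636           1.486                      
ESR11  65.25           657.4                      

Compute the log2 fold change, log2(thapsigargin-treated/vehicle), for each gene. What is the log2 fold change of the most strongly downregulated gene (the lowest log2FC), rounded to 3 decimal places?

-4.108

log2(368.9/160.5) = 1.201  (VEGF2)
log2(3.636/62.68) = -4.108  (IL10)
log2(3.721/4.383) = -0.236  (IRF2)
log2(245.7/20.06) = 3.615  (NR4)
log2(105.9/68.28) = 0.633  (IL9)
log2(1.486/2.636) = -0.827  (PIK3)
log2(657.4/65.25) = 3.333  (ESR11)
IL10 is most strongly downregulated.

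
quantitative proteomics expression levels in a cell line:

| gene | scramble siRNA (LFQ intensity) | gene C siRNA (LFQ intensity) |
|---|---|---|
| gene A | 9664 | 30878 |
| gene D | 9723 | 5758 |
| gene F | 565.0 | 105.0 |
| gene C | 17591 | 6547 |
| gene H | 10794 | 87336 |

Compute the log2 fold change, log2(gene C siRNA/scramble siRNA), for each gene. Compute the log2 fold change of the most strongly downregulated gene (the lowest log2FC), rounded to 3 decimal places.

-2.428

log2(30878/9664) = 1.676  (gene A)
log2(5758/9723) = -0.756  (gene D)
log2(105.0/565.0) = -2.428  (gene F)
log2(6547/17591) = -1.426  (gene C)
log2(87336/10794) = 3.016  (gene H)
gene F is most strongly downregulated.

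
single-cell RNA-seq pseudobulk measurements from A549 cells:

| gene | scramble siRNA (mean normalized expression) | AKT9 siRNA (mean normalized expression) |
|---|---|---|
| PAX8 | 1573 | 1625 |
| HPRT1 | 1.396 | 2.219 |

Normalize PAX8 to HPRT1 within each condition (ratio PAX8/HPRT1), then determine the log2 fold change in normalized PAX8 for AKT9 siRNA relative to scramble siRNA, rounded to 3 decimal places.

-0.622

PAX8/HPRT1 (scramble siRNA) = 1573 / 1.396 = 1126.8
PAX8/HPRT1 (AKT9 siRNA) = 1625 / 2.219 = 732.31
Fold change = 732.31 / 1126.8 = 0.6499
log2(0.6499) = -0.6217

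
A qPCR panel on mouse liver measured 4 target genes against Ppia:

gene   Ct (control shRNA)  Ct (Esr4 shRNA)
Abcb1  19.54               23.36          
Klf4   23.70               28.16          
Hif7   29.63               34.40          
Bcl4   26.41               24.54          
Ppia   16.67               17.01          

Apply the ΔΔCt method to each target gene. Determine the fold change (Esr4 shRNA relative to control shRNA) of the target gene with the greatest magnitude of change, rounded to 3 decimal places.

0.046

Abcb1: ΔΔCt = (23.36−17.01) − (19.54−16.67) = 6.35 − 2.87 = 3.48; fold change = 2^-3.48 = 0.090
Klf4: ΔΔCt = (28.16−17.01) − (23.70−16.67) = 11.15 − 7.03 = 4.12; fold change = 2^-4.12 = 0.058
Hif7: ΔΔCt = (34.40−17.01) − (29.63−16.67) = 17.39 − 12.96 = 4.43; fold change = 2^-4.43 = 0.046
Bcl4: ΔΔCt = (24.54−17.01) − (26.41−16.67) = 7.53 − 9.74 = -2.21; fold change = 2^2.21 = 4.627
Hif7 has the largest |ΔΔCt| = 4.43.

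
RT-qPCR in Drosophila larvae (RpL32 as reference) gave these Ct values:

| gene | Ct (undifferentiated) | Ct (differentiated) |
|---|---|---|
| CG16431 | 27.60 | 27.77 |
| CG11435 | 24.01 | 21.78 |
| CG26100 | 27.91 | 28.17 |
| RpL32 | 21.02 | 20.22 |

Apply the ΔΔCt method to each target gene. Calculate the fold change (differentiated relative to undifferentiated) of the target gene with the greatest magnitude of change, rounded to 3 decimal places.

2.694

CG16431: ΔΔCt = (27.77−20.22) − (27.60−21.02) = 7.55 − 6.58 = 0.97; fold change = 2^-0.97 = 0.511
CG11435: ΔΔCt = (21.78−20.22) − (24.01−21.02) = 1.56 − 2.99 = -1.43; fold change = 2^1.43 = 2.694
CG26100: ΔΔCt = (28.17−20.22) − (27.91−21.02) = 7.95 − 6.89 = 1.06; fold change = 2^-1.06 = 0.480
CG11435 has the largest |ΔΔCt| = 1.43.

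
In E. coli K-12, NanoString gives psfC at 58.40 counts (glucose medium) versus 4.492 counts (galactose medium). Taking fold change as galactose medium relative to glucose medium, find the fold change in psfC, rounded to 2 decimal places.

Fold change = 4.492 / 58.40 = 0.077
psfC is downregulated.

0.08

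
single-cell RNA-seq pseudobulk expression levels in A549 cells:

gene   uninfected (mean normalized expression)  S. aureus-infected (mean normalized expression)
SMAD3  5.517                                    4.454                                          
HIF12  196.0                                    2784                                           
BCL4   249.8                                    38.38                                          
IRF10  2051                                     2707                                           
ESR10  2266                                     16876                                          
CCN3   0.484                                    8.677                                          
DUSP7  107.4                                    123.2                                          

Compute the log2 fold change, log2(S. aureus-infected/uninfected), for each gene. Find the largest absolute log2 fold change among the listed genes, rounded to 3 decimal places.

4.164

log2(4.454/5.517) = -0.309  (SMAD3)
log2(2784/196.0) = 3.828  (HIF12)
log2(38.38/249.8) = -2.702  (BCL4)
log2(2707/2051) = 0.400  (IRF10)
log2(16876/2266) = 2.897  (ESR10)
log2(8.677/0.484) = 4.164  (CCN3)
log2(123.2/107.4) = 0.198  (DUSP7)
The largest magnitude belongs to CCN3.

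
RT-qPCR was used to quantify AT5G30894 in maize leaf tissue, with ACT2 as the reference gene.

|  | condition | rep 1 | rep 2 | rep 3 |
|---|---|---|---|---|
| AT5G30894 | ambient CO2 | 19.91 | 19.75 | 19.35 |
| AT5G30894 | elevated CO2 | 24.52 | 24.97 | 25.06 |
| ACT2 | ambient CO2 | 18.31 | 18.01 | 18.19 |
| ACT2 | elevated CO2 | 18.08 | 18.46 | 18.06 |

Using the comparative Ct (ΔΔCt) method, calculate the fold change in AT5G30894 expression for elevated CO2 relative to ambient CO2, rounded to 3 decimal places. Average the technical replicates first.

0.028

Mean Ct: AT5G30894 ambient CO2 19.670; AT5G30894 elevated CO2 24.850; ACT2 ambient CO2 18.170; ACT2 elevated CO2 18.200
ΔCt(ambient CO2) = 19.670 − 18.170 = 1.500
ΔCt(elevated CO2) = 24.850 − 18.200 = 6.650
ΔΔCt = 6.650 − 1.500 = 5.150
Fold change = 2^(−5.150) = 0.0282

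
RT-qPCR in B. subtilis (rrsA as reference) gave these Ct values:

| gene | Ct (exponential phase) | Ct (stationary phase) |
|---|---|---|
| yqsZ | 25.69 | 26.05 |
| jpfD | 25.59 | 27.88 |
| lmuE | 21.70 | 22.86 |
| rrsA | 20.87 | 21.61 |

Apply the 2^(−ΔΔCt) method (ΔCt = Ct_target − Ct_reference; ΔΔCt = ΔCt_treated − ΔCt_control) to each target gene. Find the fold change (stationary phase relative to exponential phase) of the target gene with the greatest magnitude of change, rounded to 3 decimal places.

yqsZ: ΔΔCt = (26.05−21.61) − (25.69−20.87) = 4.44 − 4.82 = -0.38; fold change = 2^0.38 = 1.301
jpfD: ΔΔCt = (27.88−21.61) − (25.59−20.87) = 6.27 − 4.72 = 1.55; fold change = 2^-1.55 = 0.342
lmuE: ΔΔCt = (22.86−21.61) − (21.70−20.87) = 1.25 − 0.83 = 0.42; fold change = 2^-0.42 = 0.747
jpfD has the largest |ΔΔCt| = 1.55.

0.342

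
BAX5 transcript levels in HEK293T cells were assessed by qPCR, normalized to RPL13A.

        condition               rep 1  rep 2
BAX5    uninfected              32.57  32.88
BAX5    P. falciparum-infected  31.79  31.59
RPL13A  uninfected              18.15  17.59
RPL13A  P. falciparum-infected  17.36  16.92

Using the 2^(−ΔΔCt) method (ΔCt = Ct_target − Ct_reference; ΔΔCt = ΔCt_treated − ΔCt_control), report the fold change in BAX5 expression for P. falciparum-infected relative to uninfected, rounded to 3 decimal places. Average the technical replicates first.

1.235

Mean Ct: BAX5 uninfected 32.725; BAX5 P. falciparum-infected 31.690; RPL13A uninfected 17.870; RPL13A P. falciparum-infected 17.140
ΔCt(uninfected) = 32.725 − 17.870 = 14.855
ΔCt(P. falciparum-infected) = 31.690 − 17.140 = 14.550
ΔΔCt = 14.550 − 14.855 = -0.305
Fold change = 2^(−(-0.305)) = 2^0.305 = 1.2354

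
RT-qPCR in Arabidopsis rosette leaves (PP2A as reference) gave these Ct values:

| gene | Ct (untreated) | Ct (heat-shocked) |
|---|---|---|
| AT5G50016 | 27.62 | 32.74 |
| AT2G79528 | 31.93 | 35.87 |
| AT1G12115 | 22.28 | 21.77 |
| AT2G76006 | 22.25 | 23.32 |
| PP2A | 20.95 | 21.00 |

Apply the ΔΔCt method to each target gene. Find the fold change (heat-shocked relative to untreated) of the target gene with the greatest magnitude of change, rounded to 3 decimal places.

0.030

AT5G50016: ΔΔCt = (32.74−21.00) − (27.62−20.95) = 11.74 − 6.67 = 5.07; fold change = 2^-5.07 = 0.030
AT2G79528: ΔΔCt = (35.87−21.00) − (31.93−20.95) = 14.87 − 10.98 = 3.89; fold change = 2^-3.89 = 0.067
AT1G12115: ΔΔCt = (21.77−21.00) − (22.28−20.95) = 0.77 − 1.33 = -0.56; fold change = 2^0.56 = 1.474
AT2G76006: ΔΔCt = (23.32−21.00) − (22.25−20.95) = 2.32 − 1.30 = 1.02; fold change = 2^-1.02 = 0.493
AT5G50016 has the largest |ΔΔCt| = 5.07.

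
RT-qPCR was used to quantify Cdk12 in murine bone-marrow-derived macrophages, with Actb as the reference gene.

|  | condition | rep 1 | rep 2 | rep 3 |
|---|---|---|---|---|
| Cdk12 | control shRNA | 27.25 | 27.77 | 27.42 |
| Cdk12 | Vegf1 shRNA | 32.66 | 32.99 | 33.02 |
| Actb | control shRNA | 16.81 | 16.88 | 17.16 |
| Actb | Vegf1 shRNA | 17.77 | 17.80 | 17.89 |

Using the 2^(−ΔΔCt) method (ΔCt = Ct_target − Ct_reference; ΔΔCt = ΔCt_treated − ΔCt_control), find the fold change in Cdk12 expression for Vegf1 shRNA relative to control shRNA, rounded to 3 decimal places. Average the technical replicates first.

0.043

Mean Ct: Cdk12 control shRNA 27.480; Cdk12 Vegf1 shRNA 32.890; Actb control shRNA 16.950; Actb Vegf1 shRNA 17.820
ΔCt(control shRNA) = 27.480 − 16.950 = 10.530
ΔCt(Vegf1 shRNA) = 32.890 − 17.820 = 15.070
ΔΔCt = 15.070 − 10.530 = 4.540
Fold change = 2^(−4.540) = 0.0430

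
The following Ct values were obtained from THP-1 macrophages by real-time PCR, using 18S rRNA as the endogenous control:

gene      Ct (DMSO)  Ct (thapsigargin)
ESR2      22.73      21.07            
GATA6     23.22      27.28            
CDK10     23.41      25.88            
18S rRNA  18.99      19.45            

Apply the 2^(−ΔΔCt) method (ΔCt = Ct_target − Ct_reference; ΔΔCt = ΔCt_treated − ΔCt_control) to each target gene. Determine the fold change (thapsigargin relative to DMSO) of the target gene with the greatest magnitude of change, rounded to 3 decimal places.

0.082

ESR2: ΔΔCt = (21.07−19.45) − (22.73−18.99) = 1.62 − 3.74 = -2.12; fold change = 2^2.12 = 4.347
GATA6: ΔΔCt = (27.28−19.45) − (23.22−18.99) = 7.83 − 4.23 = 3.60; fold change = 2^-3.60 = 0.082
CDK10: ΔΔCt = (25.88−19.45) − (23.41−18.99) = 6.43 − 4.42 = 2.01; fold change = 2^-2.01 = 0.248
GATA6 has the largest |ΔΔCt| = 3.60.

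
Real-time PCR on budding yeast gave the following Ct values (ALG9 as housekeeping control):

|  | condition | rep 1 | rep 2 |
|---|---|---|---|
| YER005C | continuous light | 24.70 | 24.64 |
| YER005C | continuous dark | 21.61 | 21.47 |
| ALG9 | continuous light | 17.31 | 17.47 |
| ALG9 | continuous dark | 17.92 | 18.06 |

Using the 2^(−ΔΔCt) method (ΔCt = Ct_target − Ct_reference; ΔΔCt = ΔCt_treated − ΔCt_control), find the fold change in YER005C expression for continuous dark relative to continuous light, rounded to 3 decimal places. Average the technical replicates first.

13.269

Mean Ct: YER005C continuous light 24.670; YER005C continuous dark 21.540; ALG9 continuous light 17.390; ALG9 continuous dark 17.990
ΔCt(continuous light) = 24.670 − 17.390 = 7.280
ΔCt(continuous dark) = 21.540 − 17.990 = 3.550
ΔΔCt = 3.550 − 7.280 = -3.730
Fold change = 2^(−(-3.730)) = 2^3.730 = 13.2691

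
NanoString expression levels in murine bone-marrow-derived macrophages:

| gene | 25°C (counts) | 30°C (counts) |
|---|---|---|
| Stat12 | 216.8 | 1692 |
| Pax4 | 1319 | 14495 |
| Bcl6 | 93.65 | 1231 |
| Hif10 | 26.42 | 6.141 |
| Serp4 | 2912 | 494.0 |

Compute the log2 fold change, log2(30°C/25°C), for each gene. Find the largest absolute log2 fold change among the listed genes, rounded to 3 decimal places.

log2(1692/216.8) = 2.964  (Stat12)
log2(14495/1319) = 3.458  (Pax4)
log2(1231/93.65) = 3.716  (Bcl6)
log2(6.141/26.42) = -2.105  (Hif10)
log2(494.0/2912) = -2.559  (Serp4)
The largest magnitude belongs to Bcl6.

3.716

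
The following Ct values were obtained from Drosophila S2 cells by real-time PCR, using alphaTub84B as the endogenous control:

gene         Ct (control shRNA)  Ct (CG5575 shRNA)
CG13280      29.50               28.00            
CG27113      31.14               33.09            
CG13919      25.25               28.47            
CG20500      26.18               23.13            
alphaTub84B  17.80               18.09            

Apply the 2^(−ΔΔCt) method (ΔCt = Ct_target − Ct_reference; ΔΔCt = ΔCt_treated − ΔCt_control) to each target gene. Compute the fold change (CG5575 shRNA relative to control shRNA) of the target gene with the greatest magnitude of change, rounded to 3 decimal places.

10.126

CG13280: ΔΔCt = (28.00−18.09) − (29.50−17.80) = 9.91 − 11.70 = -1.79; fold change = 2^1.79 = 3.458
CG27113: ΔΔCt = (33.09−18.09) − (31.14−17.80) = 15.00 − 13.34 = 1.66; fold change = 2^-1.66 = 0.316
CG13919: ΔΔCt = (28.47−18.09) − (25.25−17.80) = 10.38 − 7.45 = 2.93; fold change = 2^-2.93 = 0.131
CG20500: ΔΔCt = (23.13−18.09) − (26.18−17.80) = 5.04 − 8.38 = -3.34; fold change = 2^3.34 = 10.126
CG20500 has the largest |ΔΔCt| = 3.34.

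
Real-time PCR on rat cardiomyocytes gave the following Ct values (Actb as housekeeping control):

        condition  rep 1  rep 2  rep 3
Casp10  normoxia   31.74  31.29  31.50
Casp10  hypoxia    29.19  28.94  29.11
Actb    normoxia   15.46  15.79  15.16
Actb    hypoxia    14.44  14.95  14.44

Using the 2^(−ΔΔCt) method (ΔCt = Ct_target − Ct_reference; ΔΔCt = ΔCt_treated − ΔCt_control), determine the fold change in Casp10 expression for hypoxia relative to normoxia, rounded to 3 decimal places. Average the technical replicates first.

Mean Ct: Casp10 normoxia 31.510; Casp10 hypoxia 29.080; Actb normoxia 15.470; Actb hypoxia 14.610
ΔCt(normoxia) = 31.510 − 15.470 = 16.040
ΔCt(hypoxia) = 29.080 − 14.610 = 14.470
ΔΔCt = 14.470 − 16.040 = -1.570
Fold change = 2^(−(-1.570)) = 2^1.570 = 2.9690

2.969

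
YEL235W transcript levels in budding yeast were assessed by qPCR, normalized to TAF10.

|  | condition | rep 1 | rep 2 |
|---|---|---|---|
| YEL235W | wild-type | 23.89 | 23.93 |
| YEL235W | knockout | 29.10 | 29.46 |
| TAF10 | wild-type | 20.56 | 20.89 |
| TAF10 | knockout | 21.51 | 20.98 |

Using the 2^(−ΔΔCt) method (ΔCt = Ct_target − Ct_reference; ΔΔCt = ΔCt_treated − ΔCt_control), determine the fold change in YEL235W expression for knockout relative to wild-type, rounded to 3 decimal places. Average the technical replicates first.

0.035

Mean Ct: YEL235W wild-type 23.910; YEL235W knockout 29.280; TAF10 wild-type 20.725; TAF10 knockout 21.245
ΔCt(wild-type) = 23.910 − 20.725 = 3.185
ΔCt(knockout) = 29.280 − 21.245 = 8.035
ΔΔCt = 8.035 − 3.185 = 4.850
Fold change = 2^(−4.850) = 0.0347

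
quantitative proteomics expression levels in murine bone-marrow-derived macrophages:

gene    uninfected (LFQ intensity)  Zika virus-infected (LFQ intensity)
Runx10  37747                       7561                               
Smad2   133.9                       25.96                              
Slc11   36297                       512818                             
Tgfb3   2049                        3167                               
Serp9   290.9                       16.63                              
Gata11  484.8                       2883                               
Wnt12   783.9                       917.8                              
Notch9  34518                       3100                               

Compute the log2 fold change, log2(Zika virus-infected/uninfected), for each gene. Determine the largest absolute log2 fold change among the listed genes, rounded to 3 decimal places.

log2(7561/37747) = -2.320  (Runx10)
log2(25.96/133.9) = -2.367  (Smad2)
log2(512818/36297) = 3.821  (Slc11)
log2(3167/2049) = 0.628  (Tgfb3)
log2(16.63/290.9) = -4.129  (Serp9)
log2(2883/484.8) = 2.572  (Gata11)
log2(917.8/783.9) = 0.228  (Wnt12)
log2(3100/34518) = -3.477  (Notch9)
The largest magnitude belongs to Serp9.

4.129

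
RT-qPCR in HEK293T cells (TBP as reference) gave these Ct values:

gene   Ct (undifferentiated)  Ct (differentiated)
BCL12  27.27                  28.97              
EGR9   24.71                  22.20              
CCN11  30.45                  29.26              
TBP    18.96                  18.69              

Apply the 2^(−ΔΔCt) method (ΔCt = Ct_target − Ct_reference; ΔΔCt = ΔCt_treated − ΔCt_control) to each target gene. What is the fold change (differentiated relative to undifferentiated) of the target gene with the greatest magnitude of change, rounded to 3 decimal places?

4.724

BCL12: ΔΔCt = (28.97−18.69) − (27.27−18.96) = 10.28 − 8.31 = 1.97; fold change = 2^-1.97 = 0.255
EGR9: ΔΔCt = (22.20−18.69) − (24.71−18.96) = 3.51 − 5.75 = -2.24; fold change = 2^2.24 = 4.724
CCN11: ΔΔCt = (29.26−18.69) − (30.45−18.96) = 10.57 − 11.49 = -0.92; fold change = 2^0.92 = 1.892
EGR9 has the largest |ΔΔCt| = 2.24.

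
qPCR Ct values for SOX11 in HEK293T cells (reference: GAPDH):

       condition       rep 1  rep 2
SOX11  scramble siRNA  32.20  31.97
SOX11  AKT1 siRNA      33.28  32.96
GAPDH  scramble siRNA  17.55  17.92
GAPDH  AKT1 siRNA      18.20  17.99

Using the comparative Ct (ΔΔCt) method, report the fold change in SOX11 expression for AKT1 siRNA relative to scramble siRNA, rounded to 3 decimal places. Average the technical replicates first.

Mean Ct: SOX11 scramble siRNA 32.085; SOX11 AKT1 siRNA 33.120; GAPDH scramble siRNA 17.735; GAPDH AKT1 siRNA 18.095
ΔCt(scramble siRNA) = 32.085 − 17.735 = 14.350
ΔCt(AKT1 siRNA) = 33.120 − 18.095 = 15.025
ΔΔCt = 15.025 − 14.350 = 0.675
Fold change = 2^(−0.675) = 0.6263

0.626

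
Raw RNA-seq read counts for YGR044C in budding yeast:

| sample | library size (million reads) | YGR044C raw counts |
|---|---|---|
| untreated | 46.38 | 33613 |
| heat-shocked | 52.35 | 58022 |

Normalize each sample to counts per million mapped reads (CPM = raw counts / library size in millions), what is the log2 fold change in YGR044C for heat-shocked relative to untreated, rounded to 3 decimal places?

0.613

CPM(untreated) = 33613 / 46.38 = 724.7305
CPM(heat-shocked) = 58022 / 52.35 = 1108.3477
Fold change = 1108.3477 / 724.7305 = 1.52932
log2(1.52932) = 0.6129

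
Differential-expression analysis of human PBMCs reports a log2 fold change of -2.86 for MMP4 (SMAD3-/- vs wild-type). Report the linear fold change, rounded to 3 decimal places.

0.138

Fold change = 2^(-2.86) = 0.1377
That is, MMP4 drops to 13.8% of the wild-type level.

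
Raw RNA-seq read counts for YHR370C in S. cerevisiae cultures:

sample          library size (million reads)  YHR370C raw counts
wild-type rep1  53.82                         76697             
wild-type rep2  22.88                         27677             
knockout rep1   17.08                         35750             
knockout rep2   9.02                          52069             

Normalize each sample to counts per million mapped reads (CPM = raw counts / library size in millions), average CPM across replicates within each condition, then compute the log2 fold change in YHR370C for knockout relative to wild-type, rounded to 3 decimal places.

1.578

CPM(wild-type rep1) = 76697 / 53.82 = 1425.0650
CPM(wild-type rep2) = 27677 / 22.88 = 1209.6591
CPM(knockout rep1) = 35750 / 17.08 = 2093.0913
CPM(knockout rep2) = 52069 / 9.02 = 5772.6164
mean CPM(wild-type) = 1317.3621; mean CPM(knockout) = 3932.8539
Fold change = 3932.8539 / 1317.3621 = 2.98540
log2(2.98540) = 1.5779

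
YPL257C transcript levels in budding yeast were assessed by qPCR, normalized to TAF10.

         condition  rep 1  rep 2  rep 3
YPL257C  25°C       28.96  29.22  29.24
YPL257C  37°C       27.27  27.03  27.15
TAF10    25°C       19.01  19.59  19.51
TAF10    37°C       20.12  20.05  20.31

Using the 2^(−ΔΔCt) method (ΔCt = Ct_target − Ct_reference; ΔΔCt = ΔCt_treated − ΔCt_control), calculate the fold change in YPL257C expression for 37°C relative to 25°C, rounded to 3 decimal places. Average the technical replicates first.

6.869

Mean Ct: YPL257C 25°C 29.140; YPL257C 37°C 27.150; TAF10 25°C 19.370; TAF10 37°C 20.160
ΔCt(25°C) = 29.140 − 19.370 = 9.770
ΔCt(37°C) = 27.150 − 20.160 = 6.990
ΔΔCt = 6.990 − 9.770 = -2.780
Fold change = 2^(−(-2.780)) = 2^2.780 = 6.8685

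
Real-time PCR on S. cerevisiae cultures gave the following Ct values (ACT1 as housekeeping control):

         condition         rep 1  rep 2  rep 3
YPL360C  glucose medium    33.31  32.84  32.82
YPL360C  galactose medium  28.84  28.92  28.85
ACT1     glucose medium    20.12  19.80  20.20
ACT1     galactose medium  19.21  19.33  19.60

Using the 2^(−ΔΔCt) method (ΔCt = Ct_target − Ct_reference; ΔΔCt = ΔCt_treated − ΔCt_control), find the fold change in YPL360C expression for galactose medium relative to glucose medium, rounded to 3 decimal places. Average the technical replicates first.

Mean Ct: YPL360C glucose medium 32.990; YPL360C galactose medium 28.870; ACT1 glucose medium 20.040; ACT1 galactose medium 19.380
ΔCt(glucose medium) = 32.990 − 20.040 = 12.950
ΔCt(galactose medium) = 28.870 − 19.380 = 9.490
ΔΔCt = 9.490 − 12.950 = -3.460
Fold change = 2^(−(-3.460)) = 2^3.460 = 11.0043

11.004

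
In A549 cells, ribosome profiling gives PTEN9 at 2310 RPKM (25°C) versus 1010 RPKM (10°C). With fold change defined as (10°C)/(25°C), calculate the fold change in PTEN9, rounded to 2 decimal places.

0.44

Fold change = 1010 / 2310 = 0.437
PTEN9 is downregulated.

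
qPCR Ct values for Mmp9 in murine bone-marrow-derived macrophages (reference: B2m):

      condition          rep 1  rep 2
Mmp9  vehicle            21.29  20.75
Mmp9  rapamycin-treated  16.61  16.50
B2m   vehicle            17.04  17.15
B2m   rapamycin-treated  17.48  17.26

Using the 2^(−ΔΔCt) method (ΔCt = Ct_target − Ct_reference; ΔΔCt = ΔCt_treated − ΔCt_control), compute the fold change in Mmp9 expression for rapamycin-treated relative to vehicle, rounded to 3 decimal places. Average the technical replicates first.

Mean Ct: Mmp9 vehicle 21.020; Mmp9 rapamycin-treated 16.555; B2m vehicle 17.095; B2m rapamycin-treated 17.370
ΔCt(vehicle) = 21.020 − 17.095 = 3.925
ΔCt(rapamycin-treated) = 16.555 − 17.370 = -0.815
ΔΔCt = -0.815 − 3.925 = -4.740
Fold change = 2^(−(-4.740)) = 2^4.740 = 26.7228

26.723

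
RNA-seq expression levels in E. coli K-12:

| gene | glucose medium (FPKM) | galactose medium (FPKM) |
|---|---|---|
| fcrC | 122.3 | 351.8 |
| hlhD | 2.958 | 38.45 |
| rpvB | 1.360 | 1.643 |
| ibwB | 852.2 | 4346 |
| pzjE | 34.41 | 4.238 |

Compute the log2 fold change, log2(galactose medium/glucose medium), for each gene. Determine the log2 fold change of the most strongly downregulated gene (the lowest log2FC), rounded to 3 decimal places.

-3.021

log2(351.8/122.3) = 1.524  (fcrC)
log2(38.45/2.958) = 3.700  (hlhD)
log2(1.643/1.360) = 0.273  (rpvB)
log2(4346/852.2) = 2.350  (ibwB)
log2(4.238/34.41) = -3.021  (pzjE)
pzjE is most strongly downregulated.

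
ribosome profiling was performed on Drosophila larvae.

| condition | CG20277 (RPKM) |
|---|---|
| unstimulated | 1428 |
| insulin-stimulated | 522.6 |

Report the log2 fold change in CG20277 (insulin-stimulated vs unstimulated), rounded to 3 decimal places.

Fold change = 522.6 / 1428 = 0.3660
log2(0.3660) = -1.4502

-1.450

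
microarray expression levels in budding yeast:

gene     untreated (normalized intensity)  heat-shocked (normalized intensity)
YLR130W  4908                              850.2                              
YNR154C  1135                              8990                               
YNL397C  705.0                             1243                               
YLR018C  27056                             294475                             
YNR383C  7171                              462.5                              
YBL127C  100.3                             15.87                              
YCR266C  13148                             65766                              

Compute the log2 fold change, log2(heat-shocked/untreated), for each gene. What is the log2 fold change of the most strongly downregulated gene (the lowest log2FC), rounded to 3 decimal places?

log2(850.2/4908) = -2.529  (YLR130W)
log2(8990/1135) = 2.986  (YNR154C)
log2(1243/705.0) = 0.818  (YNL397C)
log2(294475/27056) = 3.444  (YLR018C)
log2(462.5/7171) = -3.955  (YNR383C)
log2(15.87/100.3) = -2.660  (YBL127C)
log2(65766/13148) = 2.322  (YCR266C)
YNR383C is most strongly downregulated.

-3.955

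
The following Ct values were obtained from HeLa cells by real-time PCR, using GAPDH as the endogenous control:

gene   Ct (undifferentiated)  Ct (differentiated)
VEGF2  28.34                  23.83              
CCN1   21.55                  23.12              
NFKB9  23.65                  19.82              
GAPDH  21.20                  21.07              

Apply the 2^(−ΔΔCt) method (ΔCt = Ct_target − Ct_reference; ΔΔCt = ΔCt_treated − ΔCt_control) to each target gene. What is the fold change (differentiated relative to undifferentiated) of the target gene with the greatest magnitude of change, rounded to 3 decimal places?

VEGF2: ΔΔCt = (23.83−21.07) − (28.34−21.20) = 2.76 − 7.14 = -4.38; fold change = 2^4.38 = 20.821
CCN1: ΔΔCt = (23.12−21.07) − (21.55−21.20) = 2.05 − 0.35 = 1.70; fold change = 2^-1.70 = 0.308
NFKB9: ΔΔCt = (19.82−21.07) − (23.65−21.20) = -1.25 − 2.45 = -3.70; fold change = 2^3.70 = 12.996
VEGF2 has the largest |ΔΔCt| = 4.38.

20.821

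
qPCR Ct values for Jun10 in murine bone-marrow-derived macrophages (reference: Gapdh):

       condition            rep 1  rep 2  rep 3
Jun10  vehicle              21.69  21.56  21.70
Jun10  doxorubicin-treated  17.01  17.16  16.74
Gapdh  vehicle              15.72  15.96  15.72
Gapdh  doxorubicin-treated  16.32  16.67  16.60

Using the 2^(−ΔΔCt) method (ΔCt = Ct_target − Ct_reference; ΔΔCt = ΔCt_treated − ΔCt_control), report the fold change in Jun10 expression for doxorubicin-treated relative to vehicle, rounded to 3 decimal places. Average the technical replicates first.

Mean Ct: Jun10 vehicle 21.650; Jun10 doxorubicin-treated 16.970; Gapdh vehicle 15.800; Gapdh doxorubicin-treated 16.530
ΔCt(vehicle) = 21.650 − 15.800 = 5.850
ΔCt(doxorubicin-treated) = 16.970 − 16.530 = 0.440
ΔΔCt = 0.440 − 5.850 = -5.410
Fold change = 2^(−(-5.410)) = 2^5.410 = 42.5179

42.518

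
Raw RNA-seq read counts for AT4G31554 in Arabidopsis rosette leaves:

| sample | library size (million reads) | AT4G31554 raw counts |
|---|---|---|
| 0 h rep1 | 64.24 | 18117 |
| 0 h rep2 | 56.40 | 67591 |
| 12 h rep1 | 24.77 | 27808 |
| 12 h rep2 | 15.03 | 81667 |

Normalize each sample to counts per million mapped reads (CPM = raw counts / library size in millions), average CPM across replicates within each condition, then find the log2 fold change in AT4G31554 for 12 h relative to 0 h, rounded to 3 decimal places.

CPM(0 h rep1) = 18117 / 64.24 = 282.0205
CPM(0 h rep2) = 67591 / 56.40 = 1198.4220
CPM(12 h rep1) = 27808 / 24.77 = 1122.6484
CPM(12 h rep2) = 81667 / 15.03 = 5433.5995
mean CPM(0 h) = 740.2213; mean CPM(12 h) = 3278.1239
Fold change = 3278.1239 / 740.2213 = 4.42857
log2(4.42857) = 2.1468

2.147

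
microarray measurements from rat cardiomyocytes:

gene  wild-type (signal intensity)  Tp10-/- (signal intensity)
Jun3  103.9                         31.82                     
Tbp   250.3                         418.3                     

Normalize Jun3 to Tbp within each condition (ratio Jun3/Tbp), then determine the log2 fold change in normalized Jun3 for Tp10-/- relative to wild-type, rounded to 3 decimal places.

Jun3/Tbp (wild-type) = 103.9 / 250.3 = 0.4151
Jun3/Tbp (Tp10-/-) = 31.82 / 418.3 = 0.07607
Fold change = 0.07607 / 0.4151 = 0.1833
log2(0.1833) = -2.4481

-2.448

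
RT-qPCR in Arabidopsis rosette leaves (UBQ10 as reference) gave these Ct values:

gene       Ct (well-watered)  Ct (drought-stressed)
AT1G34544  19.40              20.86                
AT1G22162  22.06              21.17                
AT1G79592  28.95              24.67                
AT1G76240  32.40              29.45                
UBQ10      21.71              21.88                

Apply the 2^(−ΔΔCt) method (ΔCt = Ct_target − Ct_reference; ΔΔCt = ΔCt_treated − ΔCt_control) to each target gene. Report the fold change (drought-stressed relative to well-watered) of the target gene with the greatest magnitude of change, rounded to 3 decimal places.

21.857

AT1G34544: ΔΔCt = (20.86−21.88) − (19.40−21.71) = -1.02 − (-2.31) = 1.29; fold change = 2^-1.29 = 0.409
AT1G22162: ΔΔCt = (21.17−21.88) − (22.06−21.71) = -0.71 − 0.35 = -1.06; fold change = 2^1.06 = 2.085
AT1G79592: ΔΔCt = (24.67−21.88) − (28.95−21.71) = 2.79 − 7.24 = -4.45; fold change = 2^4.45 = 21.857
AT1G76240: ΔΔCt = (29.45−21.88) − (32.40−21.71) = 7.57 − 10.69 = -3.12; fold change = 2^3.12 = 8.694
AT1G79592 has the largest |ΔΔCt| = 4.45.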